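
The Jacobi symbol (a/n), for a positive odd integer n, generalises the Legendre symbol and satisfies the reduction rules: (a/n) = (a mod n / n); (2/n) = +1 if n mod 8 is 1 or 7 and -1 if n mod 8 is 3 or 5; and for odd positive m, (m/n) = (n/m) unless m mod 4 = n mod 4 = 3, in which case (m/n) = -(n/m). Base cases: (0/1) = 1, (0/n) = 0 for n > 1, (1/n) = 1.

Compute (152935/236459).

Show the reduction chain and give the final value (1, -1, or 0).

1

flip (152935/236459) -> (236459/152935): both odd, 152935 mod 4 = 3, 236459 mod 4 = 3, so the flip contributes -1; sign now -1
(236459/152935): 236459 mod 152935 = 83524, so (236459/152935) = (83524/152935)
factor out 2^2: 83524 = 2^2·20881; with 152935 mod 8 = 7, (2/152935) = +1; sign now -1; continue with (20881/152935)
flip (20881/152935) -> (152935/20881): both odd, 20881 mod 4 = 1, 152935 mod 4 = 3, so the flip contributes +1; sign now -1
(152935/20881): 152935 mod 20881 = 6768, so (152935/20881) = (6768/20881)
factor out 2^4: 6768 = 2^4·423; with 20881 mod 8 = 1, (2/20881) = +1; sign now -1; continue with (423/20881)
flip (423/20881) -> (20881/423): both odd, 423 mod 4 = 3, 20881 mod 4 = 1, so the flip contributes +1; sign now -1
(20881/423): 20881 mod 423 = 154, so (20881/423) = (154/423)
factor out 2^1: 154 = 2^1·77; with 423 mod 8 = 7, (2/423) = +1; sign now -1; continue with (77/423)
flip (77/423) -> (423/77): both odd, 77 mod 4 = 1, 423 mod 4 = 3, so the flip contributes +1; sign now -1
(423/77): 423 mod 77 = 38, so (423/77) = (38/77)
factor out 2^1: 38 = 2^1·19; with 77 mod 8 = 5, (2/77) = -1; sign now +1; continue with (19/77)
flip (19/77) -> (77/19): both odd, 19 mod 4 = 3, 77 mod 4 = 1, so the flip contributes +1; sign now +1
(77/19): 77 mod 19 = 1, so (77/19) = (1/19)
reached (1/19) = 1, so the symbol is +1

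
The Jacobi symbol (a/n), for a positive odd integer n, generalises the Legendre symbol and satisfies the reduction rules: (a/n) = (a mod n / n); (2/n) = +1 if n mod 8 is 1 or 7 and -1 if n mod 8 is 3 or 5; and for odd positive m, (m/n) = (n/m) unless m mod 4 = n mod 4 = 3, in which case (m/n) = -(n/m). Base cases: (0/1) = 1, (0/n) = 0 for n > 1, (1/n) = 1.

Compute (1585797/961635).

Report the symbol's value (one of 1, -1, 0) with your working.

(1585797/961635) = (624162/961635)   [reduce mod 961635]
624162 = 2^1·312081; (2/961635) = -1 since 961635 mod 8 = 3, so (624162/961635) = (-1)^1·(312081/961635); sign now -1
reciprocity: (312081/961635) = +1·(961635/312081) since 312081 mod 4 = 1, 961635 mod 4 = 3; sign now -1
(961635/312081) = (25392/312081)   [reduce mod 312081]
25392 = 2^4·1587; (2/312081) = +1 since 312081 mod 8 = 1, so (25392/312081) = (+1)^4·(1587/312081); sign now -1
reciprocity: (1587/312081) = +1·(312081/1587) since 1587 mod 4 = 3, 312081 mod 4 = 1; sign now -1
(312081/1587) = (1029/1587)   [reduce mod 1587]
reciprocity: (1029/1587) = +1·(1587/1029) since 1029 mod 4 = 1, 1587 mod 4 = 3; sign now -1
(1587/1029) = (558/1029)   [reduce mod 1029]
558 = 2^1·279; (2/1029) = -1 since 1029 mod 8 = 5, so (558/1029) = (-1)^1·(279/1029); sign now +1
reciprocity: (279/1029) = +1·(1029/279) since 279 mod 4 = 3, 1029 mod 4 = 1; sign now +1
(1029/279) = (192/279)   [reduce mod 279]
192 = 2^6·3; (2/279) = +1 since 279 mod 8 = 7, so (192/279) = (+1)^6·(3/279); sign now +1
reciprocity: (3/279) = -1·(279/3) since 3 mod 4 = 3, 279 mod 4 = 3; sign now -1
(279/3) = (0/3)   [reduce mod 3]
(0/3) = 0   [gcd(a, n) > 1]; final value = 0

0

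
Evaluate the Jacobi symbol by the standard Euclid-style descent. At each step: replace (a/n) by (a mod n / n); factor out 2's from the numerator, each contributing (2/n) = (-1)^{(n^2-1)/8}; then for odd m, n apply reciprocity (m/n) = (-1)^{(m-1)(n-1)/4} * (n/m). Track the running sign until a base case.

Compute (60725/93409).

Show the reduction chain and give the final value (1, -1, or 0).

reciprocity: (60725/93409) = +1·(93409/60725) since 60725 mod 4 = 1, 93409 mod 4 = 1; sign now +1
(93409/60725) = (32684/60725)   [reduce mod 60725]
32684 = 2^2·8171; (2/60725) = -1 since 60725 mod 8 = 5, so (32684/60725) = (-1)^2·(8171/60725); sign now +1
reciprocity: (8171/60725) = +1·(60725/8171) since 8171 mod 4 = 3, 60725 mod 4 = 1; sign now +1
(60725/8171) = (3528/8171)   [reduce mod 8171]
3528 = 2^3·441; (2/8171) = -1 since 8171 mod 8 = 3, so (3528/8171) = (-1)^3·(441/8171); sign now -1
reciprocity: (441/8171) = +1·(8171/441) since 441 mod 4 = 1, 8171 mod 4 = 3; sign now -1
(8171/441) = (233/441)   [reduce mod 441]
reciprocity: (233/441) = +1·(441/233) since 233 mod 4 = 1, 441 mod 4 = 1; sign now -1
(441/233) = (208/233)   [reduce mod 233]
208 = 2^4·13; (2/233) = +1 since 233 mod 8 = 1, so (208/233) = (+1)^4·(13/233); sign now -1
reciprocity: (13/233) = +1·(233/13) since 13 mod 4 = 1, 233 mod 4 = 1; sign now -1
(233/13) = (12/13)   [reduce mod 13]
12 = 2^2·3; (2/13) = -1 since 13 mod 8 = 5, so (12/13) = (-1)^2·(3/13); sign now -1
reciprocity: (3/13) = +1·(13/3) since 3 mod 4 = 3, 13 mod 4 = 1; sign now -1
(13/3) = (1/3)   [reduce mod 3]
(1/3) = 1; final value = sign = -1

-1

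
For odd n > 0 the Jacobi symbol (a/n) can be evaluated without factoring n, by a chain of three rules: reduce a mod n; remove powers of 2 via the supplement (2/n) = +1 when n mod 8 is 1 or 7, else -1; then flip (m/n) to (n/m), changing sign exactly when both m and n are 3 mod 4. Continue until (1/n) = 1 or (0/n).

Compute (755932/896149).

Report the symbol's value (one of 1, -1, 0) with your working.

-1

755932 = 2^2·188983; (2/896149) = -1 since 896149 mod 8 = 5, so (755932/896149) = (-1)^2·(188983/896149); sign now +1
reciprocity: (188983/896149) = +1·(896149/188983) since 188983 mod 4 = 3, 896149 mod 4 = 1; sign now +1
(896149/188983) = (140217/188983)   [reduce mod 188983]
reciprocity: (140217/188983) = +1·(188983/140217) since 140217 mod 4 = 1, 188983 mod 4 = 3; sign now +1
(188983/140217) = (48766/140217)   [reduce mod 140217]
48766 = 2^1·24383; (2/140217) = +1 since 140217 mod 8 = 1, so (48766/140217) = (+1)^1·(24383/140217); sign now +1
reciprocity: (24383/140217) = +1·(140217/24383) since 24383 mod 4 = 3, 140217 mod 4 = 1; sign now +1
(140217/24383) = (18302/24383)   [reduce mod 24383]
18302 = 2^1·9151; (2/24383) = +1 since 24383 mod 8 = 7, so (18302/24383) = (+1)^1·(9151/24383); sign now +1
reciprocity: (9151/24383) = -1·(24383/9151) since 9151 mod 4 = 3, 24383 mod 4 = 3; sign now -1
(24383/9151) = (6081/9151)   [reduce mod 9151]
reciprocity: (6081/9151) = +1·(9151/6081) since 6081 mod 4 = 1, 9151 mod 4 = 3; sign now -1
(9151/6081) = (3070/6081)   [reduce mod 6081]
3070 = 2^1·1535; (2/6081) = +1 since 6081 mod 8 = 1, so (3070/6081) = (+1)^1·(1535/6081); sign now -1
reciprocity: (1535/6081) = +1·(6081/1535) since 1535 mod 4 = 3, 6081 mod 4 = 1; sign now -1
(6081/1535) = (1476/1535)   [reduce mod 1535]
1476 = 2^2·369; (2/1535) = +1 since 1535 mod 8 = 7, so (1476/1535) = (+1)^2·(369/1535); sign now -1
reciprocity: (369/1535) = +1·(1535/369) since 369 mod 4 = 1, 1535 mod 4 = 3; sign now -1
(1535/369) = (59/369)   [reduce mod 369]
reciprocity: (59/369) = +1·(369/59) since 59 mod 4 = 3, 369 mod 4 = 1; sign now -1
(369/59) = (15/59)   [reduce mod 59]
reciprocity: (15/59) = -1·(59/15) since 15 mod 4 = 3, 59 mod 4 = 3; sign now +1
(59/15) = (14/15)   [reduce mod 15]
14 = 2^1·7; (2/15) = +1 since 15 mod 8 = 7, so (14/15) = (+1)^1·(7/15); sign now +1
reciprocity: (7/15) = -1·(15/7) since 7 mod 4 = 3, 15 mod 4 = 3; sign now -1
(15/7) = (1/7)   [reduce mod 7]
(1/7) = 1; final value = sign = -1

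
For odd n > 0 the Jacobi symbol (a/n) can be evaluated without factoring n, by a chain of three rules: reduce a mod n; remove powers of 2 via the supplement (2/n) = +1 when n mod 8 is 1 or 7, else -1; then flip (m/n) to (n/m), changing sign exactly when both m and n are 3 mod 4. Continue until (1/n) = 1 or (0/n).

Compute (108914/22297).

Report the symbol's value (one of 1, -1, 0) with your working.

(108914/22297) = (19726/22297)   [reduce mod 22297]
19726 = 2^1·9863; (2/22297) = +1 since 22297 mod 8 = 1, so (19726/22297) = (+1)^1·(9863/22297); sign now +1
reciprocity: (9863/22297) = +1·(22297/9863) since 9863 mod 4 = 3, 22297 mod 4 = 1; sign now +1
(22297/9863) = (2571/9863)   [reduce mod 9863]
reciprocity: (2571/9863) = -1·(9863/2571) since 2571 mod 4 = 3, 9863 mod 4 = 3; sign now -1
(9863/2571) = (2150/2571)   [reduce mod 2571]
2150 = 2^1·1075; (2/2571) = -1 since 2571 mod 8 = 3, so (2150/2571) = (-1)^1·(1075/2571); sign now +1
reciprocity: (1075/2571) = -1·(2571/1075) since 1075 mod 4 = 3, 2571 mod 4 = 3; sign now -1
(2571/1075) = (421/1075)   [reduce mod 1075]
reciprocity: (421/1075) = +1·(1075/421) since 421 mod 4 = 1, 1075 mod 4 = 3; sign now -1
(1075/421) = (233/421)   [reduce mod 421]
reciprocity: (233/421) = +1·(421/233) since 233 mod 4 = 1, 421 mod 4 = 1; sign now -1
(421/233) = (188/233)   [reduce mod 233]
188 = 2^2·47; (2/233) = +1 since 233 mod 8 = 1, so (188/233) = (+1)^2·(47/233); sign now -1
reciprocity: (47/233) = +1·(233/47) since 47 mod 4 = 3, 233 mod 4 = 1; sign now -1
(233/47) = (45/47)   [reduce mod 47]
reciprocity: (45/47) = +1·(47/45) since 45 mod 4 = 1, 47 mod 4 = 3; sign now -1
(47/45) = (2/45)   [reduce mod 45]
2 = 2^1·1; (2/45) = -1 since 45 mod 8 = 5, so (2/45) = (-1)^1·(1/45); sign now +1
(1/45) = 1; final value = sign = +1

1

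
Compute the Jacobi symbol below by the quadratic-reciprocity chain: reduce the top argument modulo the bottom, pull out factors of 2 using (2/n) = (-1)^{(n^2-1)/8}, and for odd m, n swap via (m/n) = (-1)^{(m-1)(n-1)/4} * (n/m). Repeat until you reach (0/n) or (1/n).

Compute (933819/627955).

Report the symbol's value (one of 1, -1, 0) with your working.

(933819/627955): 933819 mod 627955 = 305864, so (933819/627955) = (305864/627955)
factor out 2^3: 305864 = 2^3·38233; with 627955 mod 8 = 3, (2/627955) = -1; sign now -1; continue with (38233/627955)
flip (38233/627955) -> (627955/38233): both odd, 38233 mod 4 = 1, 627955 mod 4 = 3, so the flip contributes +1; sign now -1
(627955/38233): 627955 mod 38233 = 16227, so (627955/38233) = (16227/38233)
flip (16227/38233) -> (38233/16227): both odd, 16227 mod 4 = 3, 38233 mod 4 = 1, so the flip contributes +1; sign now -1
(38233/16227): 38233 mod 16227 = 5779, so (38233/16227) = (5779/16227)
flip (5779/16227) -> (16227/5779): both odd, 5779 mod 4 = 3, 16227 mod 4 = 3, so the flip contributes -1; sign now +1
(16227/5779): 16227 mod 5779 = 4669, so (16227/5779) = (4669/5779)
flip (4669/5779) -> (5779/4669): both odd, 4669 mod 4 = 1, 5779 mod 4 = 3, so the flip contributes +1; sign now +1
(5779/4669): 5779 mod 4669 = 1110, so (5779/4669) = (1110/4669)
factor out 2^1: 1110 = 2^1·555; with 4669 mod 8 = 5, (2/4669) = -1; sign now -1; continue with (555/4669)
flip (555/4669) -> (4669/555): both odd, 555 mod 4 = 3, 4669 mod 4 = 1, so the flip contributes +1; sign now -1
(4669/555): 4669 mod 555 = 229, so (4669/555) = (229/555)
flip (229/555) -> (555/229): both odd, 229 mod 4 = 1, 555 mod 4 = 3, so the flip contributes +1; sign now -1
(555/229): 555 mod 229 = 97, so (555/229) = (97/229)
flip (97/229) -> (229/97): both odd, 97 mod 4 = 1, 229 mod 4 = 1, so the flip contributes +1; sign now -1
(229/97): 229 mod 97 = 35, so (229/97) = (35/97)
flip (35/97) -> (97/35): both odd, 35 mod 4 = 3, 97 mod 4 = 1, so the flip contributes +1; sign now -1
(97/35): 97 mod 35 = 27, so (97/35) = (27/35)
flip (27/35) -> (35/27): both odd, 27 mod 4 = 3, 35 mod 4 = 3, so the flip contributes -1; sign now +1
(35/27): 35 mod 27 = 8, so (35/27) = (8/27)
factor out 2^3: 8 = 2^3·1; with 27 mod 8 = 3, (2/27) = -1; sign now -1; continue with (1/27)
reached (1/27) = 1, so the symbol is -1

-1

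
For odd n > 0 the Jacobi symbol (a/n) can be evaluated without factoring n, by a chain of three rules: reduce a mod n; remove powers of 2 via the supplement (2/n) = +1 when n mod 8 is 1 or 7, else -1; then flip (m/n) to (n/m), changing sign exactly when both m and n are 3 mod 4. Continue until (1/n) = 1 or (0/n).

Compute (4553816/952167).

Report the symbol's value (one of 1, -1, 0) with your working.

1

(4553816/952167): 4553816 mod 952167 = 745148, so (4553816/952167) = (745148/952167)
factor out 2^2: 745148 = 2^2·186287; with 952167 mod 8 = 7, (2/952167) = +1; sign now +1; continue with (186287/952167)
flip (186287/952167) -> (952167/186287): both odd, 186287 mod 4 = 3, 952167 mod 4 = 3, so the flip contributes -1; sign now -1
(952167/186287): 952167 mod 186287 = 20732, so (952167/186287) = (20732/186287)
factor out 2^2: 20732 = 2^2·5183; with 186287 mod 8 = 7, (2/186287) = +1; sign now -1; continue with (5183/186287)
flip (5183/186287) -> (186287/5183): both odd, 5183 mod 4 = 3, 186287 mod 4 = 3, so the flip contributes -1; sign now +1
(186287/5183): 186287 mod 5183 = 4882, so (186287/5183) = (4882/5183)
factor out 2^1: 4882 = 2^1·2441; with 5183 mod 8 = 7, (2/5183) = +1; sign now +1; continue with (2441/5183)
flip (2441/5183) -> (5183/2441): both odd, 2441 mod 4 = 1, 5183 mod 4 = 3, so the flip contributes +1; sign now +1
(5183/2441): 5183 mod 2441 = 301, so (5183/2441) = (301/2441)
flip (301/2441) -> (2441/301): both odd, 301 mod 4 = 1, 2441 mod 4 = 1, so the flip contributes +1; sign now +1
(2441/301): 2441 mod 301 = 33, so (2441/301) = (33/301)
flip (33/301) -> (301/33): both odd, 33 mod 4 = 1, 301 mod 4 = 1, so the flip contributes +1; sign now +1
(301/33): 301 mod 33 = 4, so (301/33) = (4/33)
factor out 2^2: 4 = 2^2·1; with 33 mod 8 = 1, (2/33) = +1; sign now +1; continue with (1/33)
reached (1/33) = 1, so the symbol is +1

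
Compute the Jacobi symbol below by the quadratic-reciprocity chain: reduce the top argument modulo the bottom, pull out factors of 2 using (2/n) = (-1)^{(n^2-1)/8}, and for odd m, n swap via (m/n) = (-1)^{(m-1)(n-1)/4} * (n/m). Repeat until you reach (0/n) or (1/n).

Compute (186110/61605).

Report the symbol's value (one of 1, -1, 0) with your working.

0

(186110/61605): 186110 mod 61605 = 1295, so (186110/61605) = (1295/61605)
flip (1295/61605) -> (61605/1295): both odd, 1295 mod 4 = 3, 61605 mod 4 = 1, so the flip contributes +1; sign now +1
(61605/1295): 61605 mod 1295 = 740, so (61605/1295) = (740/1295)
factor out 2^2: 740 = 2^2·185; with 1295 mod 8 = 7, (2/1295) = +1; sign now +1; continue with (185/1295)
flip (185/1295) -> (1295/185): both odd, 185 mod 4 = 1, 1295 mod 4 = 3, so the flip contributes +1; sign now +1
(1295/185): 1295 mod 185 = 0, so (1295/185) = (0/185)
reached (0/185); gcd(a, n) > 1, so (0/185) = 0 and the symbol is 0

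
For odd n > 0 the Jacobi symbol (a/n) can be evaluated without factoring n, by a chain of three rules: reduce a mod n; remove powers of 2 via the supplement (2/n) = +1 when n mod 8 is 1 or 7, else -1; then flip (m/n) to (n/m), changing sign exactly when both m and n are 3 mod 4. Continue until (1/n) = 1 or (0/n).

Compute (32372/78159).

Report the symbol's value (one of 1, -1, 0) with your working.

factor out 2^2: 32372 = 2^2·8093; with 78159 mod 8 = 7, (2/78159) = +1; sign now +1; continue with (8093/78159)
flip (8093/78159) -> (78159/8093): both odd, 8093 mod 4 = 1, 78159 mod 4 = 3, so the flip contributes +1; sign now +1
(78159/8093): 78159 mod 8093 = 5322, so (78159/8093) = (5322/8093)
factor out 2^1: 5322 = 2^1·2661; with 8093 mod 8 = 5, (2/8093) = -1; sign now -1; continue with (2661/8093)
flip (2661/8093) -> (8093/2661): both odd, 2661 mod 4 = 1, 8093 mod 4 = 1, so the flip contributes +1; sign now -1
(8093/2661): 8093 mod 2661 = 110, so (8093/2661) = (110/2661)
factor out 2^1: 110 = 2^1·55; with 2661 mod 8 = 5, (2/2661) = -1; sign now +1; continue with (55/2661)
flip (55/2661) -> (2661/55): both odd, 55 mod 4 = 3, 2661 mod 4 = 1, so the flip contributes +1; sign now +1
(2661/55): 2661 mod 55 = 21, so (2661/55) = (21/55)
flip (21/55) -> (55/21): both odd, 21 mod 4 = 1, 55 mod 4 = 3, so the flip contributes +1; sign now +1
(55/21): 55 mod 21 = 13, so (55/21) = (13/21)
flip (13/21) -> (21/13): both odd, 13 mod 4 = 1, 21 mod 4 = 1, so the flip contributes +1; sign now +1
(21/13): 21 mod 13 = 8, so (21/13) = (8/13)
factor out 2^3: 8 = 2^3·1; with 13 mod 8 = 5, (2/13) = -1; sign now -1; continue with (1/13)
reached (1/13) = 1, so the symbol is -1

-1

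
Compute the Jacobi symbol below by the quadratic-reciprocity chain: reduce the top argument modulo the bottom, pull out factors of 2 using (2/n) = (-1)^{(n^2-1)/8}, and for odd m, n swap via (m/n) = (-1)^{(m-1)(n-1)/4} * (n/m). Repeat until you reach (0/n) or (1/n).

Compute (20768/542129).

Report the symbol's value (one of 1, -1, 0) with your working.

-1

factor out 2^5: 20768 = 2^5·649; with 542129 mod 8 = 1, (2/542129) = +1; sign now +1; continue with (649/542129)
flip (649/542129) -> (542129/649): both odd, 649 mod 4 = 1, 542129 mod 4 = 1, so the flip contributes +1; sign now +1
(542129/649): 542129 mod 649 = 214, so (542129/649) = (214/649)
factor out 2^1: 214 = 2^1·107; with 649 mod 8 = 1, (2/649) = +1; sign now +1; continue with (107/649)
flip (107/649) -> (649/107): both odd, 107 mod 4 = 3, 649 mod 4 = 1, so the flip contributes +1; sign now +1
(649/107): 649 mod 107 = 7, so (649/107) = (7/107)
flip (7/107) -> (107/7): both odd, 7 mod 4 = 3, 107 mod 4 = 3, so the flip contributes -1; sign now -1
(107/7): 107 mod 7 = 2, so (107/7) = (2/7)
factor out 2^1: 2 = 2^1·1; with 7 mod 8 = 7, (2/7) = +1; sign now -1; continue with (1/7)
reached (1/7) = 1, so the symbol is -1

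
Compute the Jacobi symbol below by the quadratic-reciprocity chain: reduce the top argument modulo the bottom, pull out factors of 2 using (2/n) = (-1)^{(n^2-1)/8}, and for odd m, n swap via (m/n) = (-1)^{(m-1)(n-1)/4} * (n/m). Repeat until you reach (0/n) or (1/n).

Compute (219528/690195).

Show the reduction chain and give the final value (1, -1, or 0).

factor out 2^3: 219528 = 2^3·27441; with 690195 mod 8 = 3, (2/690195) = -1; sign now -1; continue with (27441/690195)
flip (27441/690195) -> (690195/27441): both odd, 27441 mod 4 = 1, 690195 mod 4 = 3, so the flip contributes +1; sign now -1
(690195/27441): 690195 mod 27441 = 4170, so (690195/27441) = (4170/27441)
factor out 2^1: 4170 = 2^1·2085; with 27441 mod 8 = 1, (2/27441) = +1; sign now -1; continue with (2085/27441)
flip (2085/27441) -> (27441/2085): both odd, 2085 mod 4 = 1, 27441 mod 4 = 1, so the flip contributes +1; sign now -1
(27441/2085): 27441 mod 2085 = 336, so (27441/2085) = (336/2085)
factor out 2^4: 336 = 2^4·21; with 2085 mod 8 = 5, (2/2085) = -1; sign now -1; continue with (21/2085)
flip (21/2085) -> (2085/21): both odd, 21 mod 4 = 1, 2085 mod 4 = 1, so the flip contributes +1; sign now -1
(2085/21): 2085 mod 21 = 6, so (2085/21) = (6/21)
factor out 2^1: 6 = 2^1·3; with 21 mod 8 = 5, (2/21) = -1; sign now +1; continue with (3/21)
flip (3/21) -> (21/3): both odd, 3 mod 4 = 3, 21 mod 4 = 1, so the flip contributes +1; sign now +1
(21/3): 21 mod 3 = 0, so (21/3) = (0/3)
reached (0/3); gcd(a, n) > 1, so (0/3) = 0 and the symbol is 0

0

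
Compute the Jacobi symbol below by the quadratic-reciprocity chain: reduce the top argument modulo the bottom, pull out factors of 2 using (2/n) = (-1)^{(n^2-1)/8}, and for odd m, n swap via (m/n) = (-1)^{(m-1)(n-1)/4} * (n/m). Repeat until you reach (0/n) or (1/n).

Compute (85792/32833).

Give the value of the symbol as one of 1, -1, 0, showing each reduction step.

-1

(85792/32833) = (20126/32833)   [reduce mod 32833]
20126 = 2^1·10063; (2/32833) = +1 since 32833 mod 8 = 1, so (20126/32833) = (+1)^1·(10063/32833); sign now +1
reciprocity: (10063/32833) = +1·(32833/10063) since 10063 mod 4 = 3, 32833 mod 4 = 1; sign now +1
(32833/10063) = (2644/10063)   [reduce mod 10063]
2644 = 2^2·661; (2/10063) = +1 since 10063 mod 8 = 7, so (2644/10063) = (+1)^2·(661/10063); sign now +1
reciprocity: (661/10063) = +1·(10063/661) since 661 mod 4 = 1, 10063 mod 4 = 3; sign now +1
(10063/661) = (148/661)   [reduce mod 661]
148 = 2^2·37; (2/661) = -1 since 661 mod 8 = 5, so (148/661) = (-1)^2·(37/661); sign now +1
reciprocity: (37/661) = +1·(661/37) since 37 mod 4 = 1, 661 mod 4 = 1; sign now +1
(661/37) = (32/37)   [reduce mod 37]
32 = 2^5·1; (2/37) = -1 since 37 mod 8 = 5, so (32/37) = (-1)^5·(1/37); sign now -1
(1/37) = 1; final value = sign = -1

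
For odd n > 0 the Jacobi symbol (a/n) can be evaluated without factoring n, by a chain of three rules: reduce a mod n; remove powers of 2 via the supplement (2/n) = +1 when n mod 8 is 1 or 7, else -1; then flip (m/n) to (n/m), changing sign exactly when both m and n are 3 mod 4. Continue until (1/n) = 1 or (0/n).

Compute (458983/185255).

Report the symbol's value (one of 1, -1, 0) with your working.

0

(458983/185255) = (88473/185255)   [reduce mod 185255]
reciprocity: (88473/185255) = +1·(185255/88473) since 88473 mod 4 = 1, 185255 mod 4 = 3; sign now +1
(185255/88473) = (8309/88473)   [reduce mod 88473]
reciprocity: (8309/88473) = +1·(88473/8309) since 8309 mod 4 = 1, 88473 mod 4 = 1; sign now +1
(88473/8309) = (5383/8309)   [reduce mod 8309]
reciprocity: (5383/8309) = +1·(8309/5383) since 5383 mod 4 = 3, 8309 mod 4 = 1; sign now +1
(8309/5383) = (2926/5383)   [reduce mod 5383]
2926 = 2^1·1463; (2/5383) = +1 since 5383 mod 8 = 7, so (2926/5383) = (+1)^1·(1463/5383); sign now +1
reciprocity: (1463/5383) = -1·(5383/1463) since 1463 mod 4 = 3, 5383 mod 4 = 3; sign now -1
(5383/1463) = (994/1463)   [reduce mod 1463]
994 = 2^1·497; (2/1463) = +1 since 1463 mod 8 = 7, so (994/1463) = (+1)^1·(497/1463); sign now -1
reciprocity: (497/1463) = +1·(1463/497) since 497 mod 4 = 1, 1463 mod 4 = 3; sign now -1
(1463/497) = (469/497)   [reduce mod 497]
reciprocity: (469/497) = +1·(497/469) since 469 mod 4 = 1, 497 mod 4 = 1; sign now -1
(497/469) = (28/469)   [reduce mod 469]
28 = 2^2·7; (2/469) = -1 since 469 mod 8 = 5, so (28/469) = (-1)^2·(7/469); sign now -1
reciprocity: (7/469) = +1·(469/7) since 7 mod 4 = 3, 469 mod 4 = 1; sign now -1
(469/7) = (0/7)   [reduce mod 7]
(0/7) = 0   [gcd(a, n) > 1]; final value = 0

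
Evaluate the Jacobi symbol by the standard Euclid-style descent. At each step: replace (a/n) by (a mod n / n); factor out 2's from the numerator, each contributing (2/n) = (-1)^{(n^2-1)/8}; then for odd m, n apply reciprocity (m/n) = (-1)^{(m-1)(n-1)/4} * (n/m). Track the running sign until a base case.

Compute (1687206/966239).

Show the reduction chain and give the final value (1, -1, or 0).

(1687206/966239) = (720967/966239)   [reduce mod 966239]
reciprocity: (720967/966239) = -1·(966239/720967) since 720967 mod 4 = 3, 966239 mod 4 = 3; sign now -1
(966239/720967) = (245272/720967)   [reduce mod 720967]
245272 = 2^3·30659; (2/720967) = +1 since 720967 mod 8 = 7, so (245272/720967) = (+1)^3·(30659/720967); sign now -1
reciprocity: (30659/720967) = -1·(720967/30659) since 30659 mod 4 = 3, 720967 mod 4 = 3; sign now +1
(720967/30659) = (15810/30659)   [reduce mod 30659]
15810 = 2^1·7905; (2/30659) = -1 since 30659 mod 8 = 3, so (15810/30659) = (-1)^1·(7905/30659); sign now -1
reciprocity: (7905/30659) = +1·(30659/7905) since 7905 mod 4 = 1, 30659 mod 4 = 3; sign now -1
(30659/7905) = (6944/7905)   [reduce mod 7905]
6944 = 2^5·217; (2/7905) = +1 since 7905 mod 8 = 1, so (6944/7905) = (+1)^5·(217/7905); sign now -1
reciprocity: (217/7905) = +1·(7905/217) since 217 mod 4 = 1, 7905 mod 4 = 1; sign now -1
(7905/217) = (93/217)   [reduce mod 217]
reciprocity: (93/217) = +1·(217/93) since 93 mod 4 = 1, 217 mod 4 = 1; sign now -1
(217/93) = (31/93)   [reduce mod 93]
reciprocity: (31/93) = +1·(93/31) since 31 mod 4 = 3, 93 mod 4 = 1; sign now -1
(93/31) = (0/31)   [reduce mod 31]
(0/31) = 0   [gcd(a, n) > 1]; final value = 0

0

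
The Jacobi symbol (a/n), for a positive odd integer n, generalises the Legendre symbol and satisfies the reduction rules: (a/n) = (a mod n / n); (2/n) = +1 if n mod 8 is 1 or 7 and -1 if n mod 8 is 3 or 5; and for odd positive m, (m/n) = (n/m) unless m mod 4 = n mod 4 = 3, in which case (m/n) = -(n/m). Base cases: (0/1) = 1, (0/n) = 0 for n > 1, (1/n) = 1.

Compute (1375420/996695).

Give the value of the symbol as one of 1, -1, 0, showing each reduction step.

0

(1375420/996695) = (378725/996695)   [reduce mod 996695]
reciprocity: (378725/996695) = +1·(996695/378725) since 378725 mod 4 = 1, 996695 mod 4 = 3; sign now +1
(996695/378725) = (239245/378725)   [reduce mod 378725]
reciprocity: (239245/378725) = +1·(378725/239245) since 239245 mod 4 = 1, 378725 mod 4 = 1; sign now +1
(378725/239245) = (139480/239245)   [reduce mod 239245]
139480 = 2^3·17435; (2/239245) = -1 since 239245 mod 8 = 5, so (139480/239245) = (-1)^3·(17435/239245); sign now -1
reciprocity: (17435/239245) = +1·(239245/17435) since 17435 mod 4 = 3, 239245 mod 4 = 1; sign now -1
(239245/17435) = (12590/17435)   [reduce mod 17435]
12590 = 2^1·6295; (2/17435) = -1 since 17435 mod 8 = 3, so (12590/17435) = (-1)^1·(6295/17435); sign now +1
reciprocity: (6295/17435) = -1·(17435/6295) since 6295 mod 4 = 3, 17435 mod 4 = 3; sign now -1
(17435/6295) = (4845/6295)   [reduce mod 6295]
reciprocity: (4845/6295) = +1·(6295/4845) since 4845 mod 4 = 1, 6295 mod 4 = 3; sign now -1
(6295/4845) = (1450/4845)   [reduce mod 4845]
1450 = 2^1·725; (2/4845) = -1 since 4845 mod 8 = 5, so (1450/4845) = (-1)^1·(725/4845); sign now +1
reciprocity: (725/4845) = +1·(4845/725) since 725 mod 4 = 1, 4845 mod 4 = 1; sign now +1
(4845/725) = (495/725)   [reduce mod 725]
reciprocity: (495/725) = +1·(725/495) since 495 mod 4 = 3, 725 mod 4 = 1; sign now +1
(725/495) = (230/495)   [reduce mod 495]
230 = 2^1·115; (2/495) = +1 since 495 mod 8 = 7, so (230/495) = (+1)^1·(115/495); sign now +1
reciprocity: (115/495) = -1·(495/115) since 115 mod 4 = 3, 495 mod 4 = 3; sign now -1
(495/115) = (35/115)   [reduce mod 115]
reciprocity: (35/115) = -1·(115/35) since 35 mod 4 = 3, 115 mod 4 = 3; sign now +1
(115/35) = (10/35)   [reduce mod 35]
10 = 2^1·5; (2/35) = -1 since 35 mod 8 = 3, so (10/35) = (-1)^1·(5/35); sign now -1
reciprocity: (5/35) = +1·(35/5) since 5 mod 4 = 1, 35 mod 4 = 3; sign now -1
(35/5) = (0/5)   [reduce mod 5]
(0/5) = 0   [gcd(a, n) > 1]; final value = 0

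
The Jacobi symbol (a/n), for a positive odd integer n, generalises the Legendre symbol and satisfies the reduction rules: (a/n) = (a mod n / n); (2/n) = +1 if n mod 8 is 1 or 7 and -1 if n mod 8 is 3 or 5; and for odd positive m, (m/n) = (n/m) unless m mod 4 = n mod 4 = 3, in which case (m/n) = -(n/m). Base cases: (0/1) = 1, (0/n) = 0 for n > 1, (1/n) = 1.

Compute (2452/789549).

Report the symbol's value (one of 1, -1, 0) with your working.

-1

2452 = 2^2·613; (2/789549) = -1 since 789549 mod 8 = 5, so (2452/789549) = (-1)^2·(613/789549); sign now +1
reciprocity: (613/789549) = +1·(789549/613) since 613 mod 4 = 1, 789549 mod 4 = 1; sign now +1
(789549/613) = (5/613)   [reduce mod 613]
reciprocity: (5/613) = +1·(613/5) since 5 mod 4 = 1, 613 mod 4 = 1; sign now +1
(613/5) = (3/5)   [reduce mod 5]
reciprocity: (3/5) = +1·(5/3) since 3 mod 4 = 3, 5 mod 4 = 1; sign now +1
(5/3) = (2/3)   [reduce mod 3]
2 = 2^1·1; (2/3) = -1 since 3 mod 8 = 3, so (2/3) = (-1)^1·(1/3); sign now -1
(1/3) = 1; final value = sign = -1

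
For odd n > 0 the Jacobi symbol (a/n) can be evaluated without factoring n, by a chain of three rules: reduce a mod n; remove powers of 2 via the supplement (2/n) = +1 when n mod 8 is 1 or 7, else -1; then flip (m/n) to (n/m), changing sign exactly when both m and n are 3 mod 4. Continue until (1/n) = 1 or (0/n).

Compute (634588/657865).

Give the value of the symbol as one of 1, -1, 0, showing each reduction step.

634588 = 2^2·158647; (2/657865) = +1 since 657865 mod 8 = 1, so (634588/657865) = (+1)^2·(158647/657865); sign now +1
reciprocity: (158647/657865) = +1·(657865/158647) since 158647 mod 4 = 3, 657865 mod 4 = 1; sign now +1
(657865/158647) = (23277/158647)   [reduce mod 158647]
reciprocity: (23277/158647) = +1·(158647/23277) since 23277 mod 4 = 1, 158647 mod 4 = 3; sign now +1
(158647/23277) = (18985/23277)   [reduce mod 23277]
reciprocity: (18985/23277) = +1·(23277/18985) since 18985 mod 4 = 1, 23277 mod 4 = 1; sign now +1
(23277/18985) = (4292/18985)   [reduce mod 18985]
4292 = 2^2·1073; (2/18985) = +1 since 18985 mod 8 = 1, so (4292/18985) = (+1)^2·(1073/18985); sign now +1
reciprocity: (1073/18985) = +1·(18985/1073) since 1073 mod 4 = 1, 18985 mod 4 = 1; sign now +1
(18985/1073) = (744/1073)   [reduce mod 1073]
744 = 2^3·93; (2/1073) = +1 since 1073 mod 8 = 1, so (744/1073) = (+1)^3·(93/1073); sign now +1
reciprocity: (93/1073) = +1·(1073/93) since 93 mod 4 = 1, 1073 mod 4 = 1; sign now +1
(1073/93) = (50/93)   [reduce mod 93]
50 = 2^1·25; (2/93) = -1 since 93 mod 8 = 5, so (50/93) = (-1)^1·(25/93); sign now -1
reciprocity: (25/93) = +1·(93/25) since 25 mod 4 = 1, 93 mod 4 = 1; sign now -1
(93/25) = (18/25)   [reduce mod 25]
18 = 2^1·9; (2/25) = +1 since 25 mod 8 = 1, so (18/25) = (+1)^1·(9/25); sign now -1
reciprocity: (9/25) = +1·(25/9) since 9 mod 4 = 1, 25 mod 4 = 1; sign now -1
(25/9) = (7/9)   [reduce mod 9]
reciprocity: (7/9) = +1·(9/7) since 7 mod 4 = 3, 9 mod 4 = 1; sign now -1
(9/7) = (2/7)   [reduce mod 7]
2 = 2^1·1; (2/7) = +1 since 7 mod 8 = 7, so (2/7) = (+1)^1·(1/7); sign now -1
(1/7) = 1; final value = sign = -1

-1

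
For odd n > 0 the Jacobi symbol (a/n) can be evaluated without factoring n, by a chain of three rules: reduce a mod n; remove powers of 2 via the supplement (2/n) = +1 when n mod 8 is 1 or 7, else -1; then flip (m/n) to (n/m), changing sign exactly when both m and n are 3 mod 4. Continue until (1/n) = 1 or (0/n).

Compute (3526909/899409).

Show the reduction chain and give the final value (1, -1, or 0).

-1

(3526909/899409): 3526909 mod 899409 = 828682, so (3526909/899409) = (828682/899409)
factor out 2^1: 828682 = 2^1·414341; with 899409 mod 8 = 1, (2/899409) = +1; sign now +1; continue with (414341/899409)
flip (414341/899409) -> (899409/414341): both odd, 414341 mod 4 = 1, 899409 mod 4 = 1, so the flip contributes +1; sign now +1
(899409/414341): 899409 mod 414341 = 70727, so (899409/414341) = (70727/414341)
flip (70727/414341) -> (414341/70727): both odd, 70727 mod 4 = 3, 414341 mod 4 = 1, so the flip contributes +1; sign now +1
(414341/70727): 414341 mod 70727 = 60706, so (414341/70727) = (60706/70727)
factor out 2^1: 60706 = 2^1·30353; with 70727 mod 8 = 7, (2/70727) = +1; sign now +1; continue with (30353/70727)
flip (30353/70727) -> (70727/30353): both odd, 30353 mod 4 = 1, 70727 mod 4 = 3, so the flip contributes +1; sign now +1
(70727/30353): 70727 mod 30353 = 10021, so (70727/30353) = (10021/30353)
flip (10021/30353) -> (30353/10021): both odd, 10021 mod 4 = 1, 30353 mod 4 = 1, so the flip contributes +1; sign now +1
(30353/10021): 30353 mod 10021 = 290, so (30353/10021) = (290/10021)
factor out 2^1: 290 = 2^1·145; with 10021 mod 8 = 5, (2/10021) = -1; sign now -1; continue with (145/10021)
flip (145/10021) -> (10021/145): both odd, 145 mod 4 = 1, 10021 mod 4 = 1, so the flip contributes +1; sign now -1
(10021/145): 10021 mod 145 = 16, so (10021/145) = (16/145)
factor out 2^4: 16 = 2^4·1; with 145 mod 8 = 1, (2/145) = +1; sign now -1; continue with (1/145)
reached (1/145) = 1, so the symbol is -1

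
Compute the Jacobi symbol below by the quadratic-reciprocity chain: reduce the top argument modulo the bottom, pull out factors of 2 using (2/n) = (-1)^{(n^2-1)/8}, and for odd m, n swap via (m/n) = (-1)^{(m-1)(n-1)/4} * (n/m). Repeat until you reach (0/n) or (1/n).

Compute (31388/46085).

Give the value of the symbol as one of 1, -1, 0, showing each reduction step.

31388 = 2^2·7847; (2/46085) = -1 since 46085 mod 8 = 5, so (31388/46085) = (-1)^2·(7847/46085); sign now +1
reciprocity: (7847/46085) = +1·(46085/7847) since 7847 mod 4 = 3, 46085 mod 4 = 1; sign now +1
(46085/7847) = (6850/7847)   [reduce mod 7847]
6850 = 2^1·3425; (2/7847) = +1 since 7847 mod 8 = 7, so (6850/7847) = (+1)^1·(3425/7847); sign now +1
reciprocity: (3425/7847) = +1·(7847/3425) since 3425 mod 4 = 1, 7847 mod 4 = 3; sign now +1
(7847/3425) = (997/3425)   [reduce mod 3425]
reciprocity: (997/3425) = +1·(3425/997) since 997 mod 4 = 1, 3425 mod 4 = 1; sign now +1
(3425/997) = (434/997)   [reduce mod 997]
434 = 2^1·217; (2/997) = -1 since 997 mod 8 = 5, so (434/997) = (-1)^1·(217/997); sign now -1
reciprocity: (217/997) = +1·(997/217) since 217 mod 4 = 1, 997 mod 4 = 1; sign now -1
(997/217) = (129/217)   [reduce mod 217]
reciprocity: (129/217) = +1·(217/129) since 129 mod 4 = 1, 217 mod 4 = 1; sign now -1
(217/129) = (88/129)   [reduce mod 129]
88 = 2^3·11; (2/129) = +1 since 129 mod 8 = 1, so (88/129) = (+1)^3·(11/129); sign now -1
reciprocity: (11/129) = +1·(129/11) since 11 mod 4 = 3, 129 mod 4 = 1; sign now -1
(129/11) = (8/11)   [reduce mod 11]
8 = 2^3·1; (2/11) = -1 since 11 mod 8 = 3, so (8/11) = (-1)^3·(1/11); sign now +1
(1/11) = 1; final value = sign = +1

1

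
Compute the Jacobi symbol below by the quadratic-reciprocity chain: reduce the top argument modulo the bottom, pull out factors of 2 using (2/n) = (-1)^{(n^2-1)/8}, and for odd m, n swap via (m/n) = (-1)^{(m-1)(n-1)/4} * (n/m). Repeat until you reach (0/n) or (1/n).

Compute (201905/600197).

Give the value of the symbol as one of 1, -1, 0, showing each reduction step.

1

flip (201905/600197) -> (600197/201905): both odd, 201905 mod 4 = 1, 600197 mod 4 = 1, so the flip contributes +1; sign now +1
(600197/201905): 600197 mod 201905 = 196387, so (600197/201905) = (196387/201905)
flip (196387/201905) -> (201905/196387): both odd, 196387 mod 4 = 3, 201905 mod 4 = 1, so the flip contributes +1; sign now +1
(201905/196387): 201905 mod 196387 = 5518, so (201905/196387) = (5518/196387)
factor out 2^1: 5518 = 2^1·2759; with 196387 mod 8 = 3, (2/196387) = -1; sign now -1; continue with (2759/196387)
flip (2759/196387) -> (196387/2759): both odd, 2759 mod 4 = 3, 196387 mod 4 = 3, so the flip contributes -1; sign now +1
(196387/2759): 196387 mod 2759 = 498, so (196387/2759) = (498/2759)
factor out 2^1: 498 = 2^1·249; with 2759 mod 8 = 7, (2/2759) = +1; sign now +1; continue with (249/2759)
flip (249/2759) -> (2759/249): both odd, 249 mod 4 = 1, 2759 mod 4 = 3, so the flip contributes +1; sign now +1
(2759/249): 2759 mod 249 = 20, so (2759/249) = (20/249)
factor out 2^2: 20 = 2^2·5; with 249 mod 8 = 1, (2/249) = +1; sign now +1; continue with (5/249)
flip (5/249) -> (249/5): both odd, 5 mod 4 = 1, 249 mod 4 = 1, so the flip contributes +1; sign now +1
(249/5): 249 mod 5 = 4, so (249/5) = (4/5)
factor out 2^2: 4 = 2^2·1; with 5 mod 8 = 5, (2/5) = -1; sign now +1; continue with (1/5)
reached (1/5) = 1, so the symbol is +1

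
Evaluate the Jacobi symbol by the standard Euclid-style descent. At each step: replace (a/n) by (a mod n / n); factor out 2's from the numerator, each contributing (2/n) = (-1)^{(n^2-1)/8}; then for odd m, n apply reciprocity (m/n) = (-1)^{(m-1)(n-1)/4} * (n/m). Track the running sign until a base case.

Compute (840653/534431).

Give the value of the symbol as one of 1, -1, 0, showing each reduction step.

(840653/534431) = (306222/534431)   [reduce mod 534431]
306222 = 2^1·153111; (2/534431) = +1 since 534431 mod 8 = 7, so (306222/534431) = (+1)^1·(153111/534431); sign now +1
reciprocity: (153111/534431) = -1·(534431/153111) since 153111 mod 4 = 3, 534431 mod 4 = 3; sign now -1
(534431/153111) = (75098/153111)   [reduce mod 153111]
75098 = 2^1·37549; (2/153111) = +1 since 153111 mod 8 = 7, so (75098/153111) = (+1)^1·(37549/153111); sign now -1
reciprocity: (37549/153111) = +1·(153111/37549) since 37549 mod 4 = 1, 153111 mod 4 = 3; sign now -1
(153111/37549) = (2915/37549)   [reduce mod 37549]
reciprocity: (2915/37549) = +1·(37549/2915) since 2915 mod 4 = 3, 37549 mod 4 = 1; sign now -1
(37549/2915) = (2569/2915)   [reduce mod 2915]
reciprocity: (2569/2915) = +1·(2915/2569) since 2569 mod 4 = 1, 2915 mod 4 = 3; sign now -1
(2915/2569) = (346/2569)   [reduce mod 2569]
346 = 2^1·173; (2/2569) = +1 since 2569 mod 8 = 1, so (346/2569) = (+1)^1·(173/2569); sign now -1
reciprocity: (173/2569) = +1·(2569/173) since 173 mod 4 = 1, 2569 mod 4 = 1; sign now -1
(2569/173) = (147/173)   [reduce mod 173]
reciprocity: (147/173) = +1·(173/147) since 147 mod 4 = 3, 173 mod 4 = 1; sign now -1
(173/147) = (26/147)   [reduce mod 147]
26 = 2^1·13; (2/147) = -1 since 147 mod 8 = 3, so (26/147) = (-1)^1·(13/147); sign now +1
reciprocity: (13/147) = +1·(147/13) since 13 mod 4 = 1, 147 mod 4 = 3; sign now +1
(147/13) = (4/13)   [reduce mod 13]
4 = 2^2·1; (2/13) = -1 since 13 mod 8 = 5, so (4/13) = (-1)^2·(1/13); sign now +1
(1/13) = 1; final value = sign = +1

1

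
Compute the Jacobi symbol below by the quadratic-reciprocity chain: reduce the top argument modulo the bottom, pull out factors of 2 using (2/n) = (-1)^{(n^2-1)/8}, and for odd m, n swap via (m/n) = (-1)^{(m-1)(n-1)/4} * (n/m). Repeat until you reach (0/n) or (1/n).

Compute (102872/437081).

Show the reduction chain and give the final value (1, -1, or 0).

102872 = 2^3·12859; (2/437081) = +1 since 437081 mod 8 = 1, so (102872/437081) = (+1)^3·(12859/437081); sign now +1
reciprocity: (12859/437081) = +1·(437081/12859) since 12859 mod 4 = 3, 437081 mod 4 = 1; sign now +1
(437081/12859) = (12734/12859)   [reduce mod 12859]
12734 = 2^1·6367; (2/12859) = -1 since 12859 mod 8 = 3, so (12734/12859) = (-1)^1·(6367/12859); sign now -1
reciprocity: (6367/12859) = -1·(12859/6367) since 6367 mod 4 = 3, 12859 mod 4 = 3; sign now +1
(12859/6367) = (125/6367)   [reduce mod 6367]
reciprocity: (125/6367) = +1·(6367/125) since 125 mod 4 = 1, 6367 mod 4 = 3; sign now +1
(6367/125) = (117/125)   [reduce mod 125]
reciprocity: (117/125) = +1·(125/117) since 117 mod 4 = 1, 125 mod 4 = 1; sign now +1
(125/117) = (8/117)   [reduce mod 117]
8 = 2^3·1; (2/117) = -1 since 117 mod 8 = 5, so (8/117) = (-1)^3·(1/117); sign now -1
(1/117) = 1; final value = sign = -1

-1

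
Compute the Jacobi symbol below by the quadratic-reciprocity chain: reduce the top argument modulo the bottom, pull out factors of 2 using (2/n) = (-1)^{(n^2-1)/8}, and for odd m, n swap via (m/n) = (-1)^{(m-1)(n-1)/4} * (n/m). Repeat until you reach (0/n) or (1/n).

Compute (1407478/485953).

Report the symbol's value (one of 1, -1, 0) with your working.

-1

(1407478/485953): 1407478 mod 485953 = 435572, so (1407478/485953) = (435572/485953)
factor out 2^2: 435572 = 2^2·108893; with 485953 mod 8 = 1, (2/485953) = +1; sign now +1; continue with (108893/485953)
flip (108893/485953) -> (485953/108893): both odd, 108893 mod 4 = 1, 485953 mod 4 = 1, so the flip contributes +1; sign now +1
(485953/108893): 485953 mod 108893 = 50381, so (485953/108893) = (50381/108893)
flip (50381/108893) -> (108893/50381): both odd, 50381 mod 4 = 1, 108893 mod 4 = 1, so the flip contributes +1; sign now +1
(108893/50381): 108893 mod 50381 = 8131, so (108893/50381) = (8131/50381)
flip (8131/50381) -> (50381/8131): both odd, 8131 mod 4 = 3, 50381 mod 4 = 1, so the flip contributes +1; sign now +1
(50381/8131): 50381 mod 8131 = 1595, so (50381/8131) = (1595/8131)
flip (1595/8131) -> (8131/1595): both odd, 1595 mod 4 = 3, 8131 mod 4 = 3, so the flip contributes -1; sign now -1
(8131/1595): 8131 mod 1595 = 156, so (8131/1595) = (156/1595)
factor out 2^2: 156 = 2^2·39; with 1595 mod 8 = 3, (2/1595) = -1; sign now -1; continue with (39/1595)
flip (39/1595) -> (1595/39): both odd, 39 mod 4 = 3, 1595 mod 4 = 3, so the flip contributes -1; sign now +1
(1595/39): 1595 mod 39 = 35, so (1595/39) = (35/39)
flip (35/39) -> (39/35): both odd, 35 mod 4 = 3, 39 mod 4 = 3, so the flip contributes -1; sign now -1
(39/35): 39 mod 35 = 4, so (39/35) = (4/35)
factor out 2^2: 4 = 2^2·1; with 35 mod 8 = 3, (2/35) = -1; sign now -1; continue with (1/35)
reached (1/35) = 1, so the symbol is -1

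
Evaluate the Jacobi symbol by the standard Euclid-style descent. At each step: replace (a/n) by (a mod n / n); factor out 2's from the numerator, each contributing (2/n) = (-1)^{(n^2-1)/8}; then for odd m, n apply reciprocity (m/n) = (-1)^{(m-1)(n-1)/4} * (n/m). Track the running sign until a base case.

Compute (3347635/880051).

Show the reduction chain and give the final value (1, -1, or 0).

(3347635/880051): 3347635 mod 880051 = 707482, so (3347635/880051) = (707482/880051)
factor out 2^1: 707482 = 2^1·353741; with 880051 mod 8 = 3, (2/880051) = -1; sign now -1; continue with (353741/880051)
flip (353741/880051) -> (880051/353741): both odd, 353741 mod 4 = 1, 880051 mod 4 = 3, so the flip contributes +1; sign now -1
(880051/353741): 880051 mod 353741 = 172569, so (880051/353741) = (172569/353741)
flip (172569/353741) -> (353741/172569): both odd, 172569 mod 4 = 1, 353741 mod 4 = 1, so the flip contributes +1; sign now -1
(353741/172569): 353741 mod 172569 = 8603, so (353741/172569) = (8603/172569)
flip (8603/172569) -> (172569/8603): both odd, 8603 mod 4 = 3, 172569 mod 4 = 1, so the flip contributes +1; sign now -1
(172569/8603): 172569 mod 8603 = 509, so (172569/8603) = (509/8603)
flip (509/8603) -> (8603/509): both odd, 509 mod 4 = 1, 8603 mod 4 = 3, so the flip contributes +1; sign now -1
(8603/509): 8603 mod 509 = 459, so (8603/509) = (459/509)
flip (459/509) -> (509/459): both odd, 459 mod 4 = 3, 509 mod 4 = 1, so the flip contributes +1; sign now -1
(509/459): 509 mod 459 = 50, so (509/459) = (50/459)
factor out 2^1: 50 = 2^1·25; with 459 mod 8 = 3, (2/459) = -1; sign now +1; continue with (25/459)
flip (25/459) -> (459/25): both odd, 25 mod 4 = 1, 459 mod 4 = 3, so the flip contributes +1; sign now +1
(459/25): 459 mod 25 = 9, so (459/25) = (9/25)
flip (9/25) -> (25/9): both odd, 9 mod 4 = 1, 25 mod 4 = 1, so the flip contributes +1; sign now +1
(25/9): 25 mod 9 = 7, so (25/9) = (7/9)
flip (7/9) -> (9/7): both odd, 7 mod 4 = 3, 9 mod 4 = 1, so the flip contributes +1; sign now +1
(9/7): 9 mod 7 = 2, so (9/7) = (2/7)
factor out 2^1: 2 = 2^1·1; with 7 mod 8 = 7, (2/7) = +1; sign now +1; continue with (1/7)
reached (1/7) = 1, so the symbol is +1

1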